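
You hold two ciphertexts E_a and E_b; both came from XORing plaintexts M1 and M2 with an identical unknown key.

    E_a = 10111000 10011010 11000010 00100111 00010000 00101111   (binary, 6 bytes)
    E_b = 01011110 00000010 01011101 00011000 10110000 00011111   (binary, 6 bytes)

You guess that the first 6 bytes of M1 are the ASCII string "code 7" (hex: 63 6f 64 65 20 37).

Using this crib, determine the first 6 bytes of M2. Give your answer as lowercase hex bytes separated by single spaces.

First, E_a ⊕ E_b = (M1 ⊕ K) ⊕ (M2 ⊕ K) = M1 ⊕ M2, so the key drops out. Then M2 = (M1 ⊕ M2) ⊕ M1 over the first 6 bytes.
byte 0: (b8 ⊕ 5e) ⊕ 63 = e6 ⊕ 63 = 85
byte 1: (9a ⊕ 02) ⊕ 6f = 98 ⊕ 6f = f7
byte 2: (c2 ⊕ 5d) ⊕ 64 = 9f ⊕ 64 = fb
byte 3: (27 ⊕ 18) ⊕ 65 = 3f ⊕ 65 = 5a
byte 4: (10 ⊕ b0) ⊕ 20 = a0 ⊕ 20 = 80
byte 5: (2f ⊕ 1f) ⊕ 37 = 30 ⊕ 37 = 07

85 f7 fb 5a 80 07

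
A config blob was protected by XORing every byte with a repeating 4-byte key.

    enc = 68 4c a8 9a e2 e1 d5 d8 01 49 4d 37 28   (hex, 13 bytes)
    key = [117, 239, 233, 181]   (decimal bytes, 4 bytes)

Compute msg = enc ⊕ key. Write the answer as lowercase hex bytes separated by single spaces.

The 4-byte key repeats, so the effective keystream is 75 ef e9 b5 75 ef e9 b5 75 ef e9 b5 75.
byte 0: 68 ^ 75 = 1d
byte 1: 4c ^ ef = a3
byte 2: a8 ^ e9 = 41
byte 3: 9a ^ b5 = 2f
byte 4: e2 ^ 75 = 97
byte 5: e1 ^ ef = 0e
byte 6: d5 ^ e9 = 3c
byte 7: d8 ^ b5 = 6d
byte 8: 01 ^ 75 = 74
byte 9: 49 ^ ef = a6
byte 10: 4d ^ e9 = a4
byte 11: 37 ^ b5 = 82
byte 12: 28 ^ 75 = 5d

1d a3 41 2f 97 0e 3c 6d 74 a6 a4 82 5d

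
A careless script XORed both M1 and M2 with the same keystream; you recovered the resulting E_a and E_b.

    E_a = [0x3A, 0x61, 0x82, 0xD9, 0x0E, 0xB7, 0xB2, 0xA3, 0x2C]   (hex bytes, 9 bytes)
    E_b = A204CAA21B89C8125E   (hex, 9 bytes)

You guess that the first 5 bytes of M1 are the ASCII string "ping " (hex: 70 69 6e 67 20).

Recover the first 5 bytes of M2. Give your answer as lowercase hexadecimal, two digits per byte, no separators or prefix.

First, E_a ⊕ E_b = (M1 ⊕ K) ⊕ (M2 ⊕ K) = M1 ⊕ M2, so the key drops out. Then M2 = (M1 ⊕ M2) ⊕ M1 over the first 5 bytes.
byte 0: (3a xor a2) xor 70 = 98 xor 70 = e8
byte 1: (61 xor 04) xor 69 = 65 xor 69 = 0c
byte 2: (82 xor ca) xor 6e = 48 xor 6e = 26
byte 3: (d9 xor a2) xor 67 = 7b xor 67 = 1c
byte 4: (0e xor 1b) xor 20 = 15 xor 20 = 35

e80c261c35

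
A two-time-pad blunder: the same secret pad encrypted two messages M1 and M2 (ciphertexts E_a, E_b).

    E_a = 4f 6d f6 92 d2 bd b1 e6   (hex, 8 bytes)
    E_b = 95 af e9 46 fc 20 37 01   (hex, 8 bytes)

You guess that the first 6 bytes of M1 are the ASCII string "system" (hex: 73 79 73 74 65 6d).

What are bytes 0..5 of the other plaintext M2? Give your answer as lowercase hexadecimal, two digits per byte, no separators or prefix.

a9bb6ca04bf0

First, E_a ⊕ E_b = (M1 ⊕ K) ⊕ (M2 ⊕ K) = M1 ⊕ M2, so the key drops out. Then M2 = (M1 ⊕ M2) ⊕ M1 over the first 6 bytes.
byte 0: (4f ⊕ 95) ⊕ 73 = da ⊕ 73 = a9
byte 1: (6d ⊕ af) ⊕ 79 = c2 ⊕ 79 = bb
byte 2: (f6 ⊕ e9) ⊕ 73 = 1f ⊕ 73 = 6c
byte 3: (92 ⊕ 46) ⊕ 74 = d4 ⊕ 74 = a0
byte 4: (d2 ⊕ fc) ⊕ 65 = 2e ⊕ 65 = 4b
byte 5: (bd ⊕ 20) ⊕ 6d = 9d ⊕ 6d = f0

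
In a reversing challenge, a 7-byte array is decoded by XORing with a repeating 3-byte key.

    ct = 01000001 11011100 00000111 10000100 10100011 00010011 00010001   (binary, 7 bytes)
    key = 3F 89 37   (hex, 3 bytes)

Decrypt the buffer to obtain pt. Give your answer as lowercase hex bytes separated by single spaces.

The 3-byte key repeats, so the effective keystream is 3f 89 37 3f 89 37 3f.
byte 0:  65 XOR  63 = 126
byte 1: 220 XOR 137 =  85
byte 2:   7 XOR  55 =  48
byte 3: 132 XOR  63 = 187
byte 4: 163 XOR 137 =  42
byte 5:  19 XOR  55 =  36
byte 6:  17 XOR  63 =  46

7e 55 30 bb 2a 24 2e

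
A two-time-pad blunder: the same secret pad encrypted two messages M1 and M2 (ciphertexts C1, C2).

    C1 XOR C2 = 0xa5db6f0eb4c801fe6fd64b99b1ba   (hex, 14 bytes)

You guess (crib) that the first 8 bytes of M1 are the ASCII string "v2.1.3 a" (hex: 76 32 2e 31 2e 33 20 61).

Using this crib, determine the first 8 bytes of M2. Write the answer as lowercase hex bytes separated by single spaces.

d3 e9 41 3f 9a fb 21 9f

Since C1 ⊕ C2 = M1 ⊕ M2, XORing with the guessed M1 bytes yields the corresponding M2 bytes: M2 = (C1 ⊕ C2) ⊕ M1.
10100101 ⊕ 01110110 = 11010011
11011011 ⊕ 00110010 = 11101001
01101111 ⊕ 00101110 = 01000001
00001110 ⊕ 00110001 = 00111111
10110100 ⊕ 00101110 = 10011010
11001000 ⊕ 00110011 = 11111011
00000001 ⊕ 00100000 = 00100001
11111110 ⊕ 01100001 = 10011111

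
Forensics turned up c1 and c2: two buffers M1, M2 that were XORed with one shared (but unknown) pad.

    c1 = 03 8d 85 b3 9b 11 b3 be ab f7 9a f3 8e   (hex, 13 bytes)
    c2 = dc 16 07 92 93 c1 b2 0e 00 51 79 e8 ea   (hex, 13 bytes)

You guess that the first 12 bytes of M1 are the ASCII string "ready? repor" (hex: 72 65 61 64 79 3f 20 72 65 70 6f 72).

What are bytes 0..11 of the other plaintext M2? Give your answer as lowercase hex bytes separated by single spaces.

First, c1 ⊕ c2 = (M1 ⊕ K) ⊕ (M2 ⊕ K) = M1 ⊕ M2, so the key drops out. Then M2 = (M1 ⊕ M2) ⊕ M1 over the first 12 bytes.
byte 0: (03 ^ dc) ^ 72 = df ^ 72 = ad
byte 1: (8d ^ 16) ^ 65 = 9b ^ 65 = fe
byte 2: (85 ^ 07) ^ 61 = 82 ^ 61 = e3
byte 3: (b3 ^ 92) ^ 64 = 21 ^ 64 = 45
byte 4: (9b ^ 93) ^ 79 = 08 ^ 79 = 71
byte 5: (11 ^ c1) ^ 3f = d0 ^ 3f = ef
byte 6: (b3 ^ b2) ^ 20 = 01 ^ 20 = 21
byte 7: (be ^ 0e) ^ 72 = b0 ^ 72 = c2
byte 8: (ab ^ 00) ^ 65 = ab ^ 65 = ce
byte 9: (f7 ^ 51) ^ 70 = a6 ^ 70 = d6
byte 10: (9a ^ 79) ^ 6f = e3 ^ 6f = 8c
byte 11: (f3 ^ e8) ^ 72 = 1b ^ 72 = 69

ad fe e3 45 71 ef 21 c2 ce d6 8c 69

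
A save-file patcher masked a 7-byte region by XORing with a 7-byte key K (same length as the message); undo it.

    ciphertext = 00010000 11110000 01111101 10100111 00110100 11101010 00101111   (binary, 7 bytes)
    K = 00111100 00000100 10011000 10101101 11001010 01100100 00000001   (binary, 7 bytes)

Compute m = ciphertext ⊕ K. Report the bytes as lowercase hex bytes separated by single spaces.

XOR is its own inverse, so applying the key byte-wise gives the result directly.
byte 0: 10 ⊕ 3c = 2c
byte 1: f0 ⊕ 04 = f4
byte 2: 7d ⊕ 98 = e5
byte 3: a7 ⊕ ad = 0a
byte 4: 34 ⊕ ca = fe
byte 5: ea ⊕ 64 = 8e
byte 6: 2f ⊕ 01 = 2e

2c f4 e5 0a fe 8e 2e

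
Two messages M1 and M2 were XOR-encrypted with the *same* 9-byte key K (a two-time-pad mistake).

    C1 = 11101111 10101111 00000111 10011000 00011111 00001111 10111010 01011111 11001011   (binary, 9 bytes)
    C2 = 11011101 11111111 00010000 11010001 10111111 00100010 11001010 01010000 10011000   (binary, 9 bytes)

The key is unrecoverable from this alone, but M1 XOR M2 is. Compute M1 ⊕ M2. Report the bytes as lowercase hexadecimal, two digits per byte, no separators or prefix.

32501749a02d700f53

C1 ⊕ C2 = (M1 ⊕ K) ⊕ (M2 ⊕ K) = M1 ⊕ M2 — the shared key cancels under XOR.
byte 0: 239 xor 221 =  50
byte 1: 175 xor 255 =  80
byte 2:   7 xor  16 =  23
byte 3: 152 xor 209 =  73
byte 4:  31 xor 191 = 160
byte 5:  15 xor  34 =  45
byte 6: 186 xor 202 = 112
byte 7:  95 xor  80 =  15
byte 8: 203 xor 152 =  83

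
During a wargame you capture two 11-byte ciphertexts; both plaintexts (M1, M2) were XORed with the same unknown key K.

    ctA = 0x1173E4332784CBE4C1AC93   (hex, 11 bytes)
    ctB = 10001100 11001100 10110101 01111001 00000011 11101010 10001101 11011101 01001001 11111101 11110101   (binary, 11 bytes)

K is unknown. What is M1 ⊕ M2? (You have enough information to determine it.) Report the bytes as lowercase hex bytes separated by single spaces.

ctA ⊕ ctB = (M1 ⊕ K) ⊕ (M2 ⊕ K) = M1 ⊕ M2 — the shared key cancels under XOR.
00010001 XOR 10001100 = 10011101
01110011 XOR 11001100 = 10111111
11100100 XOR 10110101 = 01010001
00110011 XOR 01111001 = 01001010
00100111 XOR 00000011 = 00100100
10000100 XOR 11101010 = 01101110
11001011 XOR 10001101 = 01000110
11100100 XOR 11011101 = 00111001
11000001 XOR 01001001 = 10001000
10101100 XOR 11111101 = 01010001
10010011 XOR 11110101 = 01100110

9d bf 51 4a 24 6e 46 39 88 51 66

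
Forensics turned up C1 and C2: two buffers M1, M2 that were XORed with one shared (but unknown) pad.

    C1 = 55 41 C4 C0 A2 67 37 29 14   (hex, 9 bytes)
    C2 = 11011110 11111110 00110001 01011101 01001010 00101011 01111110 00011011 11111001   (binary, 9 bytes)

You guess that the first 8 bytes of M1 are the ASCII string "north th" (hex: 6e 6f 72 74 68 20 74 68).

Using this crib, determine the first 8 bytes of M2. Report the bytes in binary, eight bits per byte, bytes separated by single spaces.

11100101 11010000 10000111 11101001 10000000 01101100 00111101 01011010

First, C1 ⊕ C2 = (M1 ⊕ K) ⊕ (M2 ⊕ K) = M1 ⊕ M2, so the key drops out. Then M2 = (M1 ⊕ M2) ⊕ M1 over the first 8 bytes.
byte 0: (55 XOR de) XOR 6e = 8b XOR 6e = e5
byte 1: (41 XOR fe) XOR 6f = bf XOR 6f = d0
byte 2: (c4 XOR 31) XOR 72 = f5 XOR 72 = 87
byte 3: (c0 XOR 5d) XOR 74 = 9d XOR 74 = e9
byte 4: (a2 XOR 4a) XOR 68 = e8 XOR 68 = 80
byte 5: (67 XOR 2b) XOR 20 = 4c XOR 20 = 6c
byte 6: (37 XOR 7e) XOR 74 = 49 XOR 74 = 3d
byte 7: (29 XOR 1b) XOR 68 = 32 XOR 68 = 5a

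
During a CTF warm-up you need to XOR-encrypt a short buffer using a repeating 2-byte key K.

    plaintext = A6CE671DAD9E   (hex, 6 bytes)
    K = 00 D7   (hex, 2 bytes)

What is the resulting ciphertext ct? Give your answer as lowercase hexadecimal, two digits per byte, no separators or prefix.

The 2-byte key repeats, so the effective keystream is 00 d7 00 d7 00 d7.
byte 0: a6 ^ 00 = a6
byte 1: ce ^ d7 = 19
byte 2: 67 ^ 00 = 67
byte 3: 1d ^ d7 = ca
byte 4: ad ^ 00 = ad
byte 5: 9e ^ d7 = 49

a61967caad49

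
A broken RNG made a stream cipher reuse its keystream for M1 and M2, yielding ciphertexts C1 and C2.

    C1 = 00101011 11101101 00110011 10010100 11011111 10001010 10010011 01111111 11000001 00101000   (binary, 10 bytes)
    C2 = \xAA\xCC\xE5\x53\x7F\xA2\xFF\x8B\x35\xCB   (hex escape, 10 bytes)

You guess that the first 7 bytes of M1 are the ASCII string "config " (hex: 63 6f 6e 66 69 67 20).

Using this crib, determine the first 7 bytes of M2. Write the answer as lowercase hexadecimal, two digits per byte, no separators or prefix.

First, C1 ⊕ C2 = (M1 ⊕ K) ⊕ (M2 ⊕ K) = M1 ⊕ M2, so the key drops out. Then M2 = (M1 ⊕ M2) ⊕ M1 over the first 7 bytes.
byte 0: (2b XOR aa) XOR 63 = 81 XOR 63 = e2
byte 1: (ed XOR cc) XOR 6f = 21 XOR 6f = 4e
byte 2: (33 XOR e5) XOR 6e = d6 XOR 6e = b8
byte 3: (94 XOR 53) XOR 66 = c7 XOR 66 = a1
byte 4: (df XOR 7f) XOR 69 = a0 XOR 69 = c9
byte 5: (8a XOR a2) XOR 67 = 28 XOR 67 = 4f
byte 6: (93 XOR ff) XOR 20 = 6c XOR 20 = 4c

e24eb8a1c94f4c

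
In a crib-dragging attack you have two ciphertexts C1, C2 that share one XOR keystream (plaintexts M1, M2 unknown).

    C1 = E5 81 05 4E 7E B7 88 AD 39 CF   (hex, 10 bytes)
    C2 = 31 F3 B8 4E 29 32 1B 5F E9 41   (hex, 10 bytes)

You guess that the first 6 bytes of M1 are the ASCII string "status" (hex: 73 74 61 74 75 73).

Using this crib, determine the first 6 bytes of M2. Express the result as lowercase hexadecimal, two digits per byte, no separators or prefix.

a706dc7422f6

First, C1 ⊕ C2 = (M1 ⊕ K) ⊕ (M2 ⊕ K) = M1 ⊕ M2, so the key drops out. Then M2 = (M1 ⊕ M2) ⊕ M1 over the first 6 bytes.
byte 0: (e5 xor 31) xor 73 = d4 xor 73 = a7
byte 1: (81 xor f3) xor 74 = 72 xor 74 = 06
byte 2: (05 xor b8) xor 61 = bd xor 61 = dc
byte 3: (4e xor 4e) xor 74 = 00 xor 74 = 74
byte 4: (7e xor 29) xor 75 = 57 xor 75 = 22
byte 5: (b7 xor 32) xor 73 = 85 xor 73 = f6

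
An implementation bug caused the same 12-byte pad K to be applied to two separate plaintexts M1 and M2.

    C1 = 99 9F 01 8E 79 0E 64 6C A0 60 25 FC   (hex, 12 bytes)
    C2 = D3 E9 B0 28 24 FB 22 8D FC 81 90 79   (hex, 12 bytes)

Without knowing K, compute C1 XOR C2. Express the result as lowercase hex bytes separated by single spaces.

C1 ⊕ C2 = (M1 ⊕ K) ⊕ (M2 ⊕ K) = M1 ⊕ M2 — the shared key cancels under XOR.
byte 0: 99 XOR d3 = 4a
byte 1: 9f XOR e9 = 76
byte 2: 01 XOR b0 = b1
byte 3: 8e XOR 28 = a6
byte 4: 79 XOR 24 = 5d
byte 5: 0e XOR fb = f5
byte 6: 64 XOR 22 = 46
byte 7: 6c XOR 8d = e1
byte 8: a0 XOR fc = 5c
byte 9: 60 XOR 81 = e1
byte 10: 25 XOR 90 = b5
byte 11: fc XOR 79 = 85

4a 76 b1 a6 5d f5 46 e1 5c e1 b5 85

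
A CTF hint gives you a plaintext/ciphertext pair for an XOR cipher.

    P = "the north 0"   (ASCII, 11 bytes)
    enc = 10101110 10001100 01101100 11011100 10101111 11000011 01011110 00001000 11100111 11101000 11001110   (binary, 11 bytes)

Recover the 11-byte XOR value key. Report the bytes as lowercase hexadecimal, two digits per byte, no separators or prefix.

dae409fcc1ac2c7c8fc8fe

Since enc = P ⊕ key, XORing both sides with P gives key = P ⊕ enc.
01110100 XOR 10101110 = 11011010
01101000 XOR 10001100 = 11100100
01100101 XOR 01101100 = 00001001
00100000 XOR 11011100 = 11111100
01101110 XOR 10101111 = 11000001
01101111 XOR 11000011 = 10101100
01110010 XOR 01011110 = 00101100
01110100 XOR 00001000 = 01111100
01101000 XOR 11100111 = 10001111
00100000 XOR 11101000 = 11001000
00110000 XOR 11001110 = 11111110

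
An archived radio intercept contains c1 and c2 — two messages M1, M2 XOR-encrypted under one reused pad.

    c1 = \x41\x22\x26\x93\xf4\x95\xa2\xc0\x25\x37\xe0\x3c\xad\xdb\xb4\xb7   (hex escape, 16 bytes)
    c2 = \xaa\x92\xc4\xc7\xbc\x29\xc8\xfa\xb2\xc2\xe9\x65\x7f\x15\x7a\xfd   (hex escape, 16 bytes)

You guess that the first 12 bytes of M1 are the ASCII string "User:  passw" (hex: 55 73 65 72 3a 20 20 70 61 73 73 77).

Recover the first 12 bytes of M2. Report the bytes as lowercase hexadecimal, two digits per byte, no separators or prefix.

First, c1 ⊕ c2 = (M1 ⊕ K) ⊕ (M2 ⊕ K) = M1 ⊕ M2, so the key drops out. Then M2 = (M1 ⊕ M2) ⊕ M1 over the first 12 bytes.
byte 0: (41 ^ aa) ^ 55 = eb ^ 55 = be
byte 1: (22 ^ 92) ^ 73 = b0 ^ 73 = c3
byte 2: (26 ^ c4) ^ 65 = e2 ^ 65 = 87
byte 3: (93 ^ c7) ^ 72 = 54 ^ 72 = 26
byte 4: (f4 ^ bc) ^ 3a = 48 ^ 3a = 72
byte 5: (95 ^ 29) ^ 20 = bc ^ 20 = 9c
byte 6: (a2 ^ c8) ^ 20 = 6a ^ 20 = 4a
byte 7: (c0 ^ fa) ^ 70 = 3a ^ 70 = 4a
byte 8: (25 ^ b2) ^ 61 = 97 ^ 61 = f6
byte 9: (37 ^ c2) ^ 73 = f5 ^ 73 = 86
byte 10: (e0 ^ e9) ^ 73 = 09 ^ 73 = 7a
byte 11: (3c ^ 65) ^ 77 = 59 ^ 77 = 2e

bec38726729c4a4af6867a2e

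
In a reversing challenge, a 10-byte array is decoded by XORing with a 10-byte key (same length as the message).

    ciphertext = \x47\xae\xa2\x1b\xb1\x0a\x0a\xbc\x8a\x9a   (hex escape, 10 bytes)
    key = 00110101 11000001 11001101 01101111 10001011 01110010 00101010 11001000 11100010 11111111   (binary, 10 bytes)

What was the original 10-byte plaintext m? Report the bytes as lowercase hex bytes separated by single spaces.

XOR is its own inverse, so applying the key byte-wise gives the result directly.
byte 0:  71 xor  53 = 114
byte 1: 174 xor 193 = 111
byte 2: 162 xor 205 = 111
byte 3:  27 xor 111 = 116
byte 4: 177 xor 139 =  58
byte 5:  10 xor 114 = 120
byte 6:  10 xor  42 =  32
byte 7: 188 xor 200 = 116
byte 8: 138 xor 226 = 104
byte 9: 154 xor 255 = 101

72 6f 6f 74 3a 78 20 74 68 65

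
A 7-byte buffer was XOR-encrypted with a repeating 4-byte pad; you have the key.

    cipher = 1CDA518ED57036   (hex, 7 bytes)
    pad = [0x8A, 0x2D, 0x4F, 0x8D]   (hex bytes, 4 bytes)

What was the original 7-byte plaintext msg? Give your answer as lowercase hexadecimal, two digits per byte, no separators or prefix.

The 4-byte key repeats, so the effective keystream is 8a 2d 4f 8d 8a 2d 4f.
byte 0: 1c XOR 8a = 96
byte 1: da XOR 2d = f7
byte 2: 51 XOR 4f = 1e
byte 3: 8e XOR 8d = 03
byte 4: d5 XOR 8a = 5f
byte 5: 70 XOR 2d = 5d
byte 6: 36 XOR 4f = 79

96f71e035f5d79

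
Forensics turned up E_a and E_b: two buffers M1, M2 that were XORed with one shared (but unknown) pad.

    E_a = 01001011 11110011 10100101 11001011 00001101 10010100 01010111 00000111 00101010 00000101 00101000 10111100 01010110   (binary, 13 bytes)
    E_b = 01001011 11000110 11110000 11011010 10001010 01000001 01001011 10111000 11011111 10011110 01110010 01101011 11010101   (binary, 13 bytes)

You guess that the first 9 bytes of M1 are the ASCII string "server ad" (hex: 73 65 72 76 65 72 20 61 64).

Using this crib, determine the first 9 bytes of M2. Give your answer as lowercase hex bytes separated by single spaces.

73 50 27 67 e2 a7 3c de 91

First, E_a ⊕ E_b = (M1 ⊕ K) ⊕ (M2 ⊕ K) = M1 ⊕ M2, so the key drops out. Then M2 = (M1 ⊕ M2) ⊕ M1 over the first 9 bytes.
byte 0: (4b xor 4b) xor 73 = 00 xor 73 = 73
byte 1: (f3 xor c6) xor 65 = 35 xor 65 = 50
byte 2: (a5 xor f0) xor 72 = 55 xor 72 = 27
byte 3: (cb xor da) xor 76 = 11 xor 76 = 67
byte 4: (0d xor 8a) xor 65 = 87 xor 65 = e2
byte 5: (94 xor 41) xor 72 = d5 xor 72 = a7
byte 6: (57 xor 4b) xor 20 = 1c xor 20 = 3c
byte 7: (07 xor b8) xor 61 = bf xor 61 = de
byte 8: (2a xor df) xor 64 = f5 xor 64 = 91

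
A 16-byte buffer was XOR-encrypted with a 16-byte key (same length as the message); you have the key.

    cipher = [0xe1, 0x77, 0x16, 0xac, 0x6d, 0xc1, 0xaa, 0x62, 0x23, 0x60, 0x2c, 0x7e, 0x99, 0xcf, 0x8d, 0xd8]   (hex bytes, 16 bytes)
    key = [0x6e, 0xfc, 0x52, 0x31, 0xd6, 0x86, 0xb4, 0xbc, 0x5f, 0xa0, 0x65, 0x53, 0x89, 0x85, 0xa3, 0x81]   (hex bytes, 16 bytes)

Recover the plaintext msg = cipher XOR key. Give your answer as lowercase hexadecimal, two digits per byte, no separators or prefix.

XOR is its own inverse, so applying the key byte-wise gives the result directly.
11100001 xor 01101110 = 10001111
01110111 xor 11111100 = 10001011
00010110 xor 01010010 = 01000100
10101100 xor 00110001 = 10011101
01101101 xor 11010110 = 10111011
11000001 xor 10000110 = 01000111
10101010 xor 10110100 = 00011110
01100010 xor 10111100 = 11011110
00100011 xor 01011111 = 01111100
01100000 xor 10100000 = 11000000
00101100 xor 01100101 = 01001001
01111110 xor 01010011 = 00101101
10011001 xor 10001001 = 00010000
11001111 xor 10000101 = 01001010
10001101 xor 10100011 = 00101110
11011000 xor 10000001 = 01011001

8f8b449dbb471ede7cc0492d104a2e59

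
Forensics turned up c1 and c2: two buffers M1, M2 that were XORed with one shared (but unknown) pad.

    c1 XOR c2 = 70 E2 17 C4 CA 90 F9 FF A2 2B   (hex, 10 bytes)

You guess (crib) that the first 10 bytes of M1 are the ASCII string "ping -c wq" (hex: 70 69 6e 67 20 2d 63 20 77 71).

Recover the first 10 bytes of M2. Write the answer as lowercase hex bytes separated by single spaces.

Since c1 ⊕ c2 = M1 ⊕ M2, XORing with the guessed M1 bytes yields the corresponding M2 bytes: M2 = (c1 ⊕ c2) ⊕ M1.
byte 0: 01110000 XOR 01110000 = 00000000
byte 1: 11100010 XOR 01101001 = 10001011
byte 2: 00010111 XOR 01101110 = 01111001
byte 3: 11000100 XOR 01100111 = 10100011
byte 4: 11001010 XOR 00100000 = 11101010
byte 5: 10010000 XOR 00101101 = 10111101
byte 6: 11111001 XOR 01100011 = 10011010
byte 7: 11111111 XOR 00100000 = 11011111
byte 8: 10100010 XOR 01110111 = 11010101
byte 9: 00101011 XOR 01110001 = 01011010

00 8b 79 a3 ea bd 9a df d5 5a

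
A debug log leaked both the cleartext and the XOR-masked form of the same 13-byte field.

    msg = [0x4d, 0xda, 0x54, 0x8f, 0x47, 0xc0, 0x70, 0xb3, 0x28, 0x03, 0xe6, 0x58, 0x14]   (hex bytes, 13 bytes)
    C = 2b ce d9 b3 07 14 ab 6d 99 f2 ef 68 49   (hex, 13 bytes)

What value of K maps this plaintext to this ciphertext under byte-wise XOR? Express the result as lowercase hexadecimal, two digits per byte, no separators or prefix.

Since C = msg ⊕ K, XORing both sides with msg gives K = msg ⊕ C.
4d XOR 2b = 66
da XOR ce = 14
54 XOR d9 = 8d
8f XOR b3 = 3c
47 XOR 07 = 40
c0 XOR 14 = d4
70 XOR ab = db
b3 XOR 6d = de
28 XOR 99 = b1
03 XOR f2 = f1
e6 XOR ef = 09
58 XOR 68 = 30
14 XOR 49 = 5d

66148d3c40d4dbdeb1f109305d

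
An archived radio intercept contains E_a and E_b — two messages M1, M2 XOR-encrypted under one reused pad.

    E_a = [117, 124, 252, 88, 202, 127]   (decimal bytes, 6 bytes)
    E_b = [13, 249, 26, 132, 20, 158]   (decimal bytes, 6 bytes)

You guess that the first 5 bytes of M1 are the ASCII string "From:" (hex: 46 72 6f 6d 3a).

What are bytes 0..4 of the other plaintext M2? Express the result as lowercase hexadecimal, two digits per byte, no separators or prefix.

First, E_a ⊕ E_b = (M1 ⊕ K) ⊕ (M2 ⊕ K) = M1 ⊕ M2, so the key drops out. Then M2 = (M1 ⊕ M2) ⊕ M1 over the first 5 bytes.
byte 0: (75 ^ 0d) ^ 46 = 78 ^ 46 = 3e
byte 1: (7c ^ f9) ^ 72 = 85 ^ 72 = f7
byte 2: (fc ^ 1a) ^ 6f = e6 ^ 6f = 89
byte 3: (58 ^ 84) ^ 6d = dc ^ 6d = b1
byte 4: (ca ^ 14) ^ 3a = de ^ 3a = e4

3ef789b1e4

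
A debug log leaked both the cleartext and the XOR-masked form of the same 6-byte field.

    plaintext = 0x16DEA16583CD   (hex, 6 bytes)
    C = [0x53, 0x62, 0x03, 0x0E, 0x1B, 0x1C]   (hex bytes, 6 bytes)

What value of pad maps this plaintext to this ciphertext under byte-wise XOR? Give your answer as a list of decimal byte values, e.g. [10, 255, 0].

[69, 188, 162, 107, 152, 209]

Since C = plaintext ⊕ pad, XORing both sides with plaintext gives pad = plaintext ⊕ C.
byte 0: 00010110 ⊕ 01010011 = 01000101
byte 1: 11011110 ⊕ 01100010 = 10111100
byte 2: 10100001 ⊕ 00000011 = 10100010
byte 3: 01100101 ⊕ 00001110 = 01101011
byte 4: 10000011 ⊕ 00011011 = 10011000
byte 5: 11001101 ⊕ 00011100 = 11010001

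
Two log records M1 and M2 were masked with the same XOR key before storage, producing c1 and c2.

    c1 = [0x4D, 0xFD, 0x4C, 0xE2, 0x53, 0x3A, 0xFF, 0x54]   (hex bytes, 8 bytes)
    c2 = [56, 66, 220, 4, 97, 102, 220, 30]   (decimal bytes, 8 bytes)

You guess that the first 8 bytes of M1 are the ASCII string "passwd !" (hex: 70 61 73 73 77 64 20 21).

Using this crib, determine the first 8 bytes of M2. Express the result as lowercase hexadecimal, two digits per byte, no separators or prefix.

05dee3954538036b

First, c1 ⊕ c2 = (M1 ⊕ K) ⊕ (M2 ⊕ K) = M1 ⊕ M2, so the key drops out. Then M2 = (M1 ⊕ M2) ⊕ M1 over the first 8 bytes.
byte 0: (4d XOR 38) XOR 70 = 75 XOR 70 = 05
byte 1: (fd XOR 42) XOR 61 = bf XOR 61 = de
byte 2: (4c XOR dc) XOR 73 = 90 XOR 73 = e3
byte 3: (e2 XOR 04) XOR 73 = e6 XOR 73 = 95
byte 4: (53 XOR 61) XOR 77 = 32 XOR 77 = 45
byte 5: (3a XOR 66) XOR 64 = 5c XOR 64 = 38
byte 6: (ff XOR dc) XOR 20 = 23 XOR 20 = 03
byte 7: (54 XOR 1e) XOR 21 = 4a XOR 21 = 6b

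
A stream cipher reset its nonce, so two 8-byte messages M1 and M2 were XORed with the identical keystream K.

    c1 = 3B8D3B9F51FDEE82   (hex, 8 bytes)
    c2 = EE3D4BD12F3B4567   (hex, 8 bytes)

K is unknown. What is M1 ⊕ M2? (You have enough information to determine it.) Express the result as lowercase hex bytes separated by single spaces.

d5 b0 70 4e 7e c6 ab e5

c1 ⊕ c2 = (M1 ⊕ K) ⊕ (M2 ⊕ K) = M1 ⊕ M2 — the shared key cancels under XOR.
byte 0: 00111011 ^ 11101110 = 11010101
byte 1: 10001101 ^ 00111101 = 10110000
byte 2: 00111011 ^ 01001011 = 01110000
byte 3: 10011111 ^ 11010001 = 01001110
byte 4: 01010001 ^ 00101111 = 01111110
byte 5: 11111101 ^ 00111011 = 11000110
byte 6: 11101110 ^ 01000101 = 10101011
byte 7: 10000010 ^ 01100111 = 11100101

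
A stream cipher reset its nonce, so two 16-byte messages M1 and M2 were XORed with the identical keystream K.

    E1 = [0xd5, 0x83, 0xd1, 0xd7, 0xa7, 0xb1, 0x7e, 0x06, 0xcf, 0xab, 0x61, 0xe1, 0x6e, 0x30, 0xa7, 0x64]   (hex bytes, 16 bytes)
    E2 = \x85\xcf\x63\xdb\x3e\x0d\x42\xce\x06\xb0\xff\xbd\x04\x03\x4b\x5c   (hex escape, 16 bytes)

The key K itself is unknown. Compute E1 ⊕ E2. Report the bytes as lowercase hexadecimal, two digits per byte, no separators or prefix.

E1 ⊕ E2 = (M1 ⊕ K) ⊕ (M2 ⊕ K) = M1 ⊕ M2 — the shared key cancels under XOR.
byte 0: 11010101 ⊕ 10000101 = 01010000
byte 1: 10000011 ⊕ 11001111 = 01001100
byte 2: 11010001 ⊕ 01100011 = 10110010
byte 3: 11010111 ⊕ 11011011 = 00001100
byte 4: 10100111 ⊕ 00111110 = 10011001
byte 5: 10110001 ⊕ 00001101 = 10111100
byte 6: 01111110 ⊕ 01000010 = 00111100
byte 7: 00000110 ⊕ 11001110 = 11001000
byte 8: 11001111 ⊕ 00000110 = 11001001
byte 9: 10101011 ⊕ 10110000 = 00011011
byte 10: 01100001 ⊕ 11111111 = 10011110
byte 11: 11100001 ⊕ 10111101 = 01011100
byte 12: 01101110 ⊕ 00000100 = 01101010
byte 13: 00110000 ⊕ 00000011 = 00110011
byte 14: 10100111 ⊕ 01001011 = 11101100
byte 15: 01100100 ⊕ 01011100 = 00111000

504cb20c99bc3cc8c91b9e5c6a33ec38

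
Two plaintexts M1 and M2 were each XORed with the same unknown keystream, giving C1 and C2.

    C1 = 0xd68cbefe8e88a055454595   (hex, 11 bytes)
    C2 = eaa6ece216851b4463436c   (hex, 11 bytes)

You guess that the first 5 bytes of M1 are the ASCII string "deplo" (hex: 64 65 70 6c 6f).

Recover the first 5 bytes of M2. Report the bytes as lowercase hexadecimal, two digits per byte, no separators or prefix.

584f2270f7

First, C1 ⊕ C2 = (M1 ⊕ K) ⊕ (M2 ⊕ K) = M1 ⊕ M2, so the key drops out. Then M2 = (M1 ⊕ M2) ⊕ M1 over the first 5 bytes.
byte 0: (d6 ^ ea) ^ 64 = 3c ^ 64 = 58
byte 1: (8c ^ a6) ^ 65 = 2a ^ 65 = 4f
byte 2: (be ^ ec) ^ 70 = 52 ^ 70 = 22
byte 3: (fe ^ e2) ^ 6c = 1c ^ 6c = 70
byte 4: (8e ^ 16) ^ 6f = 98 ^ 6f = f7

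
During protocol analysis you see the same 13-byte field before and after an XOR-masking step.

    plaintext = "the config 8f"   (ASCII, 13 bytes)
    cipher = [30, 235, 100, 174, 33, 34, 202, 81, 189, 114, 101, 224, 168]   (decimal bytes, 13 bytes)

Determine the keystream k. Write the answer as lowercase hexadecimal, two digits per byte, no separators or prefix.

6a83018e424da437d41545d8ce

Since cipher = plaintext ⊕ k, XORing both sides with plaintext gives k = plaintext ⊕ cipher.
byte 0: 01110100 xor 00011110 = 01101010
byte 1: 01101000 xor 11101011 = 10000011
byte 2: 01100101 xor 01100100 = 00000001
byte 3: 00100000 xor 10101110 = 10001110
byte 4: 01100011 xor 00100001 = 01000010
byte 5: 01101111 xor 00100010 = 01001101
byte 6: 01101110 xor 11001010 = 10100100
byte 7: 01100110 xor 01010001 = 00110111
byte 8: 01101001 xor 10111101 = 11010100
byte 9: 01100111 xor 01110010 = 00010101
byte 10: 00100000 xor 01100101 = 01000101
byte 11: 00111000 xor 11100000 = 11011000
byte 12: 01100110 xor 10101000 = 11001110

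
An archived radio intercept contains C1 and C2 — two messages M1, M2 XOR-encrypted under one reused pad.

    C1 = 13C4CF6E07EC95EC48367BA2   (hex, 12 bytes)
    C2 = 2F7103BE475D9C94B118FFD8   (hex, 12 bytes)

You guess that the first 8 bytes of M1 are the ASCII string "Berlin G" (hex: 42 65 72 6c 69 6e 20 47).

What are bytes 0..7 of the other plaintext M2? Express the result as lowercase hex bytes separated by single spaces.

First, C1 ⊕ C2 = (M1 ⊕ K) ⊕ (M2 ⊕ K) = M1 ⊕ M2, so the key drops out. Then M2 = (M1 ⊕ M2) ⊕ M1 over the first 8 bytes.
byte 0: (13 ⊕ 2f) ⊕ 42 = 3c ⊕ 42 = 7e
byte 1: (c4 ⊕ 71) ⊕ 65 = b5 ⊕ 65 = d0
byte 2: (cf ⊕ 03) ⊕ 72 = cc ⊕ 72 = be
byte 3: (6e ⊕ be) ⊕ 6c = d0 ⊕ 6c = bc
byte 4: (07 ⊕ 47) ⊕ 69 = 40 ⊕ 69 = 29
byte 5: (ec ⊕ 5d) ⊕ 6e = b1 ⊕ 6e = df
byte 6: (95 ⊕ 9c) ⊕ 20 = 09 ⊕ 20 = 29
byte 7: (ec ⊕ 94) ⊕ 47 = 78 ⊕ 47 = 3f

7e d0 be bc 29 df 29 3f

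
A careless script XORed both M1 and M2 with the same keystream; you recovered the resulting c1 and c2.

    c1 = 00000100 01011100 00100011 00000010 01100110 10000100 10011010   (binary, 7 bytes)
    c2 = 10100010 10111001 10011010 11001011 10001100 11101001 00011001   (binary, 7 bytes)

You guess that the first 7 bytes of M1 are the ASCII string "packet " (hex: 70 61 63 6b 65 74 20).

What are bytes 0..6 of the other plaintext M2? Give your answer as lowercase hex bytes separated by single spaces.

d6 84 da a2 8f 19 a3

First, c1 ⊕ c2 = (M1 ⊕ K) ⊕ (M2 ⊕ K) = M1 ⊕ M2, so the key drops out. Then M2 = (M1 ⊕ M2) ⊕ M1 over the first 7 bytes.
byte 0: (04 XOR a2) XOR 70 = a6 XOR 70 = d6
byte 1: (5c XOR b9) XOR 61 = e5 XOR 61 = 84
byte 2: (23 XOR 9a) XOR 63 = b9 XOR 63 = da
byte 3: (02 XOR cb) XOR 6b = c9 XOR 6b = a2
byte 4: (66 XOR 8c) XOR 65 = ea XOR 65 = 8f
byte 5: (84 XOR e9) XOR 74 = 6d XOR 74 = 19
byte 6: (9a XOR 19) XOR 20 = 83 XOR 20 = a3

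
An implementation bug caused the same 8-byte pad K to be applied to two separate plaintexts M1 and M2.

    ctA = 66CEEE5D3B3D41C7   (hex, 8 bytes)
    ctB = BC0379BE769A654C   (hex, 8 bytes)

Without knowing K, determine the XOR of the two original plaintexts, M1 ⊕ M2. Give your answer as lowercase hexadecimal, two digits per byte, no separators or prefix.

ctA ⊕ ctB = (M1 ⊕ K) ⊕ (M2 ⊕ K) = M1 ⊕ M2 — the shared key cancels under XOR.
66 ^ bc = da
ce ^ 03 = cd
ee ^ 79 = 97
5d ^ be = e3
3b ^ 76 = 4d
3d ^ 9a = a7
41 ^ 65 = 24
c7 ^ 4c = 8b

dacd97e34da7248b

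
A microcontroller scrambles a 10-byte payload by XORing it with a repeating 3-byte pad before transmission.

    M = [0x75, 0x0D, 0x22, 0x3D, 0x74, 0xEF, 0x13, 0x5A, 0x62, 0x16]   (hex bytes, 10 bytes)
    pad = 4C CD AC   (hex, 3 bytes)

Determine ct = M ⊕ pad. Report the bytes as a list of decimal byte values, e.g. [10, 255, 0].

[57, 192, 142, 113, 185, 67, 95, 151, 206, 90]

The 3-byte key repeats, so the effective keystream is 4c cd ac 4c cd ac 4c cd ac 4c.
byte 0: 75 ⊕ 4c = 39
byte 1: 0d ⊕ cd = c0
byte 2: 22 ⊕ ac = 8e
byte 3: 3d ⊕ 4c = 71
byte 4: 74 ⊕ cd = b9
byte 5: ef ⊕ ac = 43
byte 6: 13 ⊕ 4c = 5f
byte 7: 5a ⊕ cd = 97
byte 8: 62 ⊕ ac = ce
byte 9: 16 ⊕ 4c = 5a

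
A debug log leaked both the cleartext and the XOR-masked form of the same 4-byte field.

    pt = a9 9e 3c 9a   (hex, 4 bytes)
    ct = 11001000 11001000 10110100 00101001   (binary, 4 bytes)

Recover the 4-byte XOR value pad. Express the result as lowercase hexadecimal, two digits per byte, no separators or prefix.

Since ct = pt ⊕ pad, XORing both sides with pt gives pad = pt ⊕ ct.
10101001 XOR 11001000 = 01100001
10011110 XOR 11001000 = 01010110
00111100 XOR 10110100 = 10001000
10011010 XOR 00101001 = 10110011

615688b3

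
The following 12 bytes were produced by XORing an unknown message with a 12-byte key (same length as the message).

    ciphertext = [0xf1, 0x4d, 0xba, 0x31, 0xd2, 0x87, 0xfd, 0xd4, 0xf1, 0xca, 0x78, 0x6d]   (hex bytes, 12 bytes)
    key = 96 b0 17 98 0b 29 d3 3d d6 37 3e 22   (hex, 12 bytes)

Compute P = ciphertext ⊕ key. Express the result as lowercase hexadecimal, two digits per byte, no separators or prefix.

byte 0: f1 xor 96 = 67
byte 1: 4d xor b0 = fd
byte 2: ba xor 17 = ad
byte 3: 31 xor 98 = a9
byte 4: d2 xor 0b = d9
byte 5: 87 xor 29 = ae
byte 6: fd xor d3 = 2e
byte 7: d4 xor 3d = e9
byte 8: f1 xor d6 = 27
byte 9: ca xor 37 = fd
byte 10: 78 xor 3e = 46
byte 11: 6d xor 22 = 4f

67fdada9d9ae2ee927fd464f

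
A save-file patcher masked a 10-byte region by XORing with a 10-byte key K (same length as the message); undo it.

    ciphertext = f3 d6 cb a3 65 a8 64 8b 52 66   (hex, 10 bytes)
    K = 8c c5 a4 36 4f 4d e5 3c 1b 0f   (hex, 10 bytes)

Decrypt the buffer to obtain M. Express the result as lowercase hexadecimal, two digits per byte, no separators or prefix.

byte 0: f3 ⊕ 8c = 7f
byte 1: d6 ⊕ c5 = 13
byte 2: cb ⊕ a4 = 6f
byte 3: a3 ⊕ 36 = 95
byte 4: 65 ⊕ 4f = 2a
byte 5: a8 ⊕ 4d = e5
byte 6: 64 ⊕ e5 = 81
byte 7: 8b ⊕ 3c = b7
byte 8: 52 ⊕ 1b = 49
byte 9: 66 ⊕ 0f = 69

7f136f952ae581b74969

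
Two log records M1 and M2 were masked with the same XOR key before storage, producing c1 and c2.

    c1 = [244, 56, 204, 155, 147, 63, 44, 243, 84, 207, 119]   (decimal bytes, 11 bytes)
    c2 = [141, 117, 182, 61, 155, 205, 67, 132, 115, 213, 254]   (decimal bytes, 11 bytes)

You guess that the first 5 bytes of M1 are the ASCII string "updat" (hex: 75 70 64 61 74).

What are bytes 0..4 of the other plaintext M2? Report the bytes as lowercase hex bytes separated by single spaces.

0c 3d 1e c7 7c

First, c1 ⊕ c2 = (M1 ⊕ K) ⊕ (M2 ⊕ K) = M1 ⊕ M2, so the key drops out. Then M2 = (M1 ⊕ M2) ⊕ M1 over the first 5 bytes.
byte 0: (f4 ⊕ 8d) ⊕ 75 = 79 ⊕ 75 = 0c
byte 1: (38 ⊕ 75) ⊕ 70 = 4d ⊕ 70 = 3d
byte 2: (cc ⊕ b6) ⊕ 64 = 7a ⊕ 64 = 1e
byte 3: (9b ⊕ 3d) ⊕ 61 = a6 ⊕ 61 = c7
byte 4: (93 ⊕ 9b) ⊕ 74 = 08 ⊕ 74 = 7c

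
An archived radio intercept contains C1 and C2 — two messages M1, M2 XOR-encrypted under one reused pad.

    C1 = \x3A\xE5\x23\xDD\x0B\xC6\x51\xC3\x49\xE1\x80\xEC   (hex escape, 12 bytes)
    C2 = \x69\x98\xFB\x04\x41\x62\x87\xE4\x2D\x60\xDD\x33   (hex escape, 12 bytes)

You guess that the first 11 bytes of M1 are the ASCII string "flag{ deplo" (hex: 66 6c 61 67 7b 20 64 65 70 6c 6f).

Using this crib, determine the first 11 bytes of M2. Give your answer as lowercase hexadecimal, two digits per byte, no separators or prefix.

3511b9be3184b24214ed32

First, C1 ⊕ C2 = (M1 ⊕ K) ⊕ (M2 ⊕ K) = M1 ⊕ M2, so the key drops out. Then M2 = (M1 ⊕ M2) ⊕ M1 over the first 11 bytes.
byte 0: (3a ^ 69) ^ 66 = 53 ^ 66 = 35
byte 1: (e5 ^ 98) ^ 6c = 7d ^ 6c = 11
byte 2: (23 ^ fb) ^ 61 = d8 ^ 61 = b9
byte 3: (dd ^ 04) ^ 67 = d9 ^ 67 = be
byte 4: (0b ^ 41) ^ 7b = 4a ^ 7b = 31
byte 5: (c6 ^ 62) ^ 20 = a4 ^ 20 = 84
byte 6: (51 ^ 87) ^ 64 = d6 ^ 64 = b2
byte 7: (c3 ^ e4) ^ 65 = 27 ^ 65 = 42
byte 8: (49 ^ 2d) ^ 70 = 64 ^ 70 = 14
byte 9: (e1 ^ 60) ^ 6c = 81 ^ 6c = ed
byte 10: (80 ^ dd) ^ 6f = 5d ^ 6f = 32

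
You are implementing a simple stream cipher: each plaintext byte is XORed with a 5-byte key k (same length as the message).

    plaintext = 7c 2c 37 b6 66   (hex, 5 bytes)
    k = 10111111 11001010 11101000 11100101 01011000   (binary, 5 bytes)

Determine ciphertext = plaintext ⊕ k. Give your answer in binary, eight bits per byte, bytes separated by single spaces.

XOR is its own inverse, so applying the key byte-wise gives the result directly.
7c ⊕ bf = c3
2c ⊕ ca = e6
37 ⊕ e8 = df
b6 ⊕ e5 = 53
66 ⊕ 58 = 3e

11000011 11100110 11011111 01010011 00111110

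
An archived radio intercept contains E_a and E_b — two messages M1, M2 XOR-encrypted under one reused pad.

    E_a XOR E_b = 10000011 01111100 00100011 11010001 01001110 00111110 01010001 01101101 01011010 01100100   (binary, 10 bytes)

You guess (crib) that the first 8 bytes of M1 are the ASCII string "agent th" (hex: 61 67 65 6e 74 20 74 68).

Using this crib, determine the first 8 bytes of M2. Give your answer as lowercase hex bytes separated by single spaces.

Since E_a ⊕ E_b = M1 ⊕ M2, XORing with the guessed M1 bytes yields the corresponding M2 bytes: M2 = (E_a ⊕ E_b) ⊕ M1.
83 ⊕ 61 = e2
7c ⊕ 67 = 1b
23 ⊕ 65 = 46
d1 ⊕ 6e = bf
4e ⊕ 74 = 3a
3e ⊕ 20 = 1e
51 ⊕ 74 = 25
6d ⊕ 68 = 05

e2 1b 46 bf 3a 1e 25 05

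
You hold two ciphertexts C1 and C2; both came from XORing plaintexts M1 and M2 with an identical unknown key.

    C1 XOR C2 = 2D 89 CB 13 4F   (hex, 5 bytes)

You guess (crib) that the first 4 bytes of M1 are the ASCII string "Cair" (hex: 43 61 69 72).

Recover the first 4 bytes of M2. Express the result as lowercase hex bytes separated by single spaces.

Since C1 ⊕ C2 = M1 ⊕ M2, XORing with the guessed M1 bytes yields the corresponding M2 bytes: M2 = (C1 ⊕ C2) ⊕ M1.
2d ^ 43 = 6e
89 ^ 61 = e8
cb ^ 69 = a2
13 ^ 72 = 61

6e e8 a2 61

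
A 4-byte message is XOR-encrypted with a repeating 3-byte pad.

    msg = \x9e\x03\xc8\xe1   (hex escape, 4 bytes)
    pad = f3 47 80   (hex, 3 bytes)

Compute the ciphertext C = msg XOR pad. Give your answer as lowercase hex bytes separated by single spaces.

The 3-byte key repeats, so the effective keystream is f3 47 80 f3.
byte 0: 158 ^ 243 = 109
byte 1:   3 ^  71 =  68
byte 2: 200 ^ 128 =  72
byte 3: 225 ^ 243 =  18

6d 44 48 12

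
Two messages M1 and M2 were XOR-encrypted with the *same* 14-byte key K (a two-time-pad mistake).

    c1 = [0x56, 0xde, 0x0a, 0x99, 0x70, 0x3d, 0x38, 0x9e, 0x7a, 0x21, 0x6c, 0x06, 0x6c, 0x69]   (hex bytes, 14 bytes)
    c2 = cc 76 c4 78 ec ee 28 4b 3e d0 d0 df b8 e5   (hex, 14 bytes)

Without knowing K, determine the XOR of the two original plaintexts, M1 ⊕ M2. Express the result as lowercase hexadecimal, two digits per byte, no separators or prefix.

9aa8cee19cd310d544f1bcd9d48c

c1 ⊕ c2 = (M1 ⊕ K) ⊕ (M2 ⊕ K) = M1 ⊕ M2 — the shared key cancels under XOR.
56 ^ cc = 9a
de ^ 76 = a8
0a ^ c4 = ce
99 ^ 78 = e1
70 ^ ec = 9c
3d ^ ee = d3
38 ^ 28 = 10
9e ^ 4b = d5
7a ^ 3e = 44
21 ^ d0 = f1
6c ^ d0 = bc
06 ^ df = d9
6c ^ b8 = d4
69 ^ e5 = 8c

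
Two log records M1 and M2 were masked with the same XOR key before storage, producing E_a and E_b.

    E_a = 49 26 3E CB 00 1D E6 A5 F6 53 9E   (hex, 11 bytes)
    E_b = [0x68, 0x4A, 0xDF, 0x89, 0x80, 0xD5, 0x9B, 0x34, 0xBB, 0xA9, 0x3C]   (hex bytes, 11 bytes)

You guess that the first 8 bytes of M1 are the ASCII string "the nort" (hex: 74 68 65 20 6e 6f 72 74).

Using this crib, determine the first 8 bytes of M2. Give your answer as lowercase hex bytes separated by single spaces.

55 04 84 62 ee a7 0f e5

First, E_a ⊕ E_b = (M1 ⊕ K) ⊕ (M2 ⊕ K) = M1 ⊕ M2, so the key drops out. Then M2 = (M1 ⊕ M2) ⊕ M1 over the first 8 bytes.
byte 0: (49 ⊕ 68) ⊕ 74 = 21 ⊕ 74 = 55
byte 1: (26 ⊕ 4a) ⊕ 68 = 6c ⊕ 68 = 04
byte 2: (3e ⊕ df) ⊕ 65 = e1 ⊕ 65 = 84
byte 3: (cb ⊕ 89) ⊕ 20 = 42 ⊕ 20 = 62
byte 4: (00 ⊕ 80) ⊕ 6e = 80 ⊕ 6e = ee
byte 5: (1d ⊕ d5) ⊕ 6f = c8 ⊕ 6f = a7
byte 6: (e6 ⊕ 9b) ⊕ 72 = 7d ⊕ 72 = 0f
byte 7: (a5 ⊕ 34) ⊕ 74 = 91 ⊕ 74 = e5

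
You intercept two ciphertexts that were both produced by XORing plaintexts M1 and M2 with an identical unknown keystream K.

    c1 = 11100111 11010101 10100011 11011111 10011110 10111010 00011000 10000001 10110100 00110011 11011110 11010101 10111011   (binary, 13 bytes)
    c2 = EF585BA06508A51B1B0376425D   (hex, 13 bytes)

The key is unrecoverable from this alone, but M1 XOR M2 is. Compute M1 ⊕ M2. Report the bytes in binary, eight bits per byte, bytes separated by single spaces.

c1 ⊕ c2 = (M1 ⊕ K) ⊕ (M2 ⊕ K) = M1 ⊕ M2 — the shared key cancels under XOR.
byte 0: e7 ⊕ ef = 08
byte 1: d5 ⊕ 58 = 8d
byte 2: a3 ⊕ 5b = f8
byte 3: df ⊕ a0 = 7f
byte 4: 9e ⊕ 65 = fb
byte 5: ba ⊕ 08 = b2
byte 6: 18 ⊕ a5 = bd
byte 7: 81 ⊕ 1b = 9a
byte 8: b4 ⊕ 1b = af
byte 9: 33 ⊕ 03 = 30
byte 10: de ⊕ 76 = a8
byte 11: d5 ⊕ 42 = 97
byte 12: bb ⊕ 5d = e6

00001000 10001101 11111000 01111111 11111011 10110010 10111101 10011010 10101111 00110000 10101000 10010111 11100110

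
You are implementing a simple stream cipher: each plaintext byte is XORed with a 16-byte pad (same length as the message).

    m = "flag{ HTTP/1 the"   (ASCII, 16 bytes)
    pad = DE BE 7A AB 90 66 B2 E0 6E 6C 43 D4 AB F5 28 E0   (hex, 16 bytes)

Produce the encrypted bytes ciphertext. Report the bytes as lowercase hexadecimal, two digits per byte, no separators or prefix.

XOR is its own inverse, so applying the key byte-wise gives the result directly.
66 XOR de = b8
6c XOR be = d2
61 XOR 7a = 1b
67 XOR ab = cc
7b XOR 90 = eb
20 XOR 66 = 46
48 XOR b2 = fa
54 XOR e0 = b4
54 XOR 6e = 3a
50 XOR 6c = 3c
2f XOR 43 = 6c
31 XOR d4 = e5
20 XOR ab = 8b
74 XOR f5 = 81
68 XOR 28 = 40
65 XOR e0 = 85

b8d21bcceb46fab43a3c6ce58b814085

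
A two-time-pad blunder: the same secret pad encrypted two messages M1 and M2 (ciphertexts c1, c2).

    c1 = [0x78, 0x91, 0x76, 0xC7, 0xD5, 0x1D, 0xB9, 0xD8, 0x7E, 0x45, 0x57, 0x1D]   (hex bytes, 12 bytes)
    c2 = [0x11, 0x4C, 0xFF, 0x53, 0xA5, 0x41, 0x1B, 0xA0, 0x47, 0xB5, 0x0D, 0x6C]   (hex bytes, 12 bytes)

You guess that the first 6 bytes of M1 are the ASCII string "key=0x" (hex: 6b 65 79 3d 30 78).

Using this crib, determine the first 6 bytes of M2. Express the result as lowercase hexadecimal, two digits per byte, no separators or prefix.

First, c1 ⊕ c2 = (M1 ⊕ K) ⊕ (M2 ⊕ K) = M1 ⊕ M2, so the key drops out. Then M2 = (M1 ⊕ M2) ⊕ M1 over the first 6 bytes.
byte 0: (78 ^ 11) ^ 6b = 69 ^ 6b = 02
byte 1: (91 ^ 4c) ^ 65 = dd ^ 65 = b8
byte 2: (76 ^ ff) ^ 79 = 89 ^ 79 = f0
byte 3: (c7 ^ 53) ^ 3d = 94 ^ 3d = a9
byte 4: (d5 ^ a5) ^ 30 = 70 ^ 30 = 40
byte 5: (1d ^ 41) ^ 78 = 5c ^ 78 = 24

02b8f0a94024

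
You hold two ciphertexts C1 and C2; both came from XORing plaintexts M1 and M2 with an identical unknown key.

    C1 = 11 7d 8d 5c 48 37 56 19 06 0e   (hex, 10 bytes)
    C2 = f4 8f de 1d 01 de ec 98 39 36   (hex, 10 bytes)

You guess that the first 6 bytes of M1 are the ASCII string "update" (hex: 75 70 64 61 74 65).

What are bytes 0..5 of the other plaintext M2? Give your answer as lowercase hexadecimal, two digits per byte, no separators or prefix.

908237203d8c

First, C1 ⊕ C2 = (M1 ⊕ K) ⊕ (M2 ⊕ K) = M1 ⊕ M2, so the key drops out. Then M2 = (M1 ⊕ M2) ⊕ M1 over the first 6 bytes.
byte 0: (11 xor f4) xor 75 = e5 xor 75 = 90
byte 1: (7d xor 8f) xor 70 = f2 xor 70 = 82
byte 2: (8d xor de) xor 64 = 53 xor 64 = 37
byte 3: (5c xor 1d) xor 61 = 41 xor 61 = 20
byte 4: (48 xor 01) xor 74 = 49 xor 74 = 3d
byte 5: (37 xor de) xor 65 = e9 xor 65 = 8c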